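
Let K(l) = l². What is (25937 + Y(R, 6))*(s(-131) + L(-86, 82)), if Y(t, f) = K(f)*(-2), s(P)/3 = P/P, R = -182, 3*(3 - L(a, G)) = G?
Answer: -1655360/3 ≈ -5.5179e+5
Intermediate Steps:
L(a, G) = 3 - G/3
s(P) = 3 (s(P) = 3*(P/P) = 3*1 = 3)
Y(t, f) = -2*f² (Y(t, f) = f²*(-2) = -2*f²)
(25937 + Y(R, 6))*(s(-131) + L(-86, 82)) = (25937 - 2*6²)*(3 + (3 - ⅓*82)) = (25937 - 2*36)*(3 + (3 - 82/3)) = (25937 - 72)*(3 - 73/3) = 25865*(-64/3) = -1655360/3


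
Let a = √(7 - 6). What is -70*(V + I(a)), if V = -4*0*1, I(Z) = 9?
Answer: -630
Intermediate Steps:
a = 1 (a = √1 = 1)
V = 0 (V = 0*1 = 0)
-70*(V + I(a)) = -70*(0 + 9) = -70*9 = -630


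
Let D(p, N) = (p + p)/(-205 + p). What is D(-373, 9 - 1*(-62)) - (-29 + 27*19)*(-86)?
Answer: 12029709/289 ≈ 41625.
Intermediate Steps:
D(p, N) = 2*p/(-205 + p) (D(p, N) = (2*p)/(-205 + p) = 2*p/(-205 + p))
D(-373, 9 - 1*(-62)) - (-29 + 27*19)*(-86) = 2*(-373)/(-205 - 373) - (-29 + 27*19)*(-86) = 2*(-373)/(-578) - (-29 + 513)*(-86) = 2*(-373)*(-1/578) - 484*(-86) = 373/289 - 1*(-41624) = 373/289 + 41624 = 12029709/289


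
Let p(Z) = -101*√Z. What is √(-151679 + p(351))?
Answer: √(-151679 - 303*√39) ≈ 391.88*I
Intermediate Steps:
√(-151679 + p(351)) = √(-151679 - 303*√39)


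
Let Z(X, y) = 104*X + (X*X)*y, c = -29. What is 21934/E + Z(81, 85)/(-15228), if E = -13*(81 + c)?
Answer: -2212039/31772 ≈ -69.622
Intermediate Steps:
Z(X, y) = 104*X + y*X² (Z(X, y) = 104*X + X²*y = 104*X + y*X²)
E = -676 (E = -13*(81 - 29) = -13*52 = -676)
21934/E + Z(81, 85)/(-15228) = 21934/(-676) + (81*(104 + 81*85))/(-15228) = 21934*(-1/676) + (81*(104 + 6885))*(-1/15228) = -10967/338 + (81*6989)*(-1/15228) = -10967/338 + 566109*(-1/15228) = -10967/338 - 6989/188 = -2212039/31772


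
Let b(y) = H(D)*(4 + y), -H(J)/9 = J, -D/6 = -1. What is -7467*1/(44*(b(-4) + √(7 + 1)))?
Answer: -7467*√2/176 ≈ -60.000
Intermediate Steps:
D = 6 (D = -6*(-1) = 6)
H(J) = -9*J
b(y) = -216 - 54*y (b(y) = (-9*6)*(4 + y) = -54*(4 + y) = -216 - 54*y)
-7467*1/(44*(b(-4) + √(7 + 1))) = -7467*1/(44*((-216 - 54*(-4)) + √(7 + 1))) = -7467*1/(44*((-216 + 216) + √8)) = -7467*1/(44*(0 + 2*√2)) = -7467*√2/176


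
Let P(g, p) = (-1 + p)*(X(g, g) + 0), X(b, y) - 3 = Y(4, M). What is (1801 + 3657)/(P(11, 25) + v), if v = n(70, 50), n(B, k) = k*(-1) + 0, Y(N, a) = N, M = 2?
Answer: 2729/59 ≈ 46.254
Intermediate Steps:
X(b, y) = 7 (X(b, y) = 3 + 4 = 7)
n(B, k) = -k (n(B, k) = -k + 0 = -k)
v = -50 (v = -1*50 = -50)
P(g, p) = -7 + 7*p (P(g, p) = (-1 + p)*(7 + 0) = (-1 + p)*7 = -7 + 7*p)
(1801 + 3657)/(P(11, 25) + v) = (1801 + 3657)/((-7 + 7*25) - 50) = 5458/((-7 + 175) - 50) = 5458/(168 - 50) = 5458/118 = 5458*(1/118) = 2729/59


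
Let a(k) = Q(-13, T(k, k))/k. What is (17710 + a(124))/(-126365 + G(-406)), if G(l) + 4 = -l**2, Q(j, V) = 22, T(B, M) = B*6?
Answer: -1098031/18054710 ≈ -0.060817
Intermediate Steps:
T(B, M) = 6*B
G(l) = -4 - l**2
a(k) = 22/k
(17710 + a(124))/(-126365 + G(-406)) = (17710 + 22/124)/(-126365 + (-4 - 1*(-406)**2)) = (17710 + 22*(1/124))/(-126365 + (-4 - 1*164836)) = (17710 + 11/62)/(-126365 + (-4 - 164836)) = 1098031/(62*(-126365 - 164840)) = (1098031/62)/(-291205) = (1098031/62)*(-1/291205) = -1098031/18054710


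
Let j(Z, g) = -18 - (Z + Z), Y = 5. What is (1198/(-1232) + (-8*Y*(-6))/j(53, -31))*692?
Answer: -9606517/4774 ≈ -2012.3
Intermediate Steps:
j(Z, g) = -18 - 2*Z
(1198/(-1232) + (-8*Y*(-6))/j(53, -31))*692 = (1198/(-1232) + (-8*5*(-6))/(-18 - 2*53))*692 = (1198*(-1/1232) + (-40*(-6))/(-18 - 106))*692 = (-599/616 + 240/(-124))*692 = (-599/616 + 240*(-1/124))*692 = (-599/616 - 60/31)*692 = -55529/19096*692 = -9606517/4774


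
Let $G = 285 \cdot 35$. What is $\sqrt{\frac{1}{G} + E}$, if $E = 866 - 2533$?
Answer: $\frac{2 i \sqrt{1658675319}}{1995} \approx 40.829 i$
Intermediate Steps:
$E = -1667$
$G = 9975$
$\sqrt{\frac{1}{G} + E} = \sqrt{\frac{1}{9975} - 1667} = \sqrt{- \frac{16628324}{9975}} = \frac{2 i \sqrt{1658675319}}{1995}$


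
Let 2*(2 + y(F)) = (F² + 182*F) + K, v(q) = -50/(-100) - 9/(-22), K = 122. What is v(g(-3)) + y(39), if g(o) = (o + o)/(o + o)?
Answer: 96127/22 ≈ 4369.4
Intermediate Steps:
g(o) = 1 (g(o) = (2*o)/((2*o)) = (2*o)*(1/(2*o)) = 1)
v(q) = 10/11 (v(q) = -50*(-1/100) - 9*(-1/22) = ½ + 9/22 = 10/11)
y(F) = 59 + F²/2 + 91*F (y(F) = -2 + ((F² + 182*F) + 122)/2 = -2 + (122 + F² + 182*F)/2 = -2 + (61 + F²/2 + 91*F) = 59 + F²/2 + 91*F)
v(g(-3)) + y(39) = 10/11 + (59 + (½)*39² + 91*39) = 10/11 + (59 + (½)*1521 + 3549) = 10/11 + (59 + 1521/2 + 3549) = 10/11 + 8737/2 = 96127/22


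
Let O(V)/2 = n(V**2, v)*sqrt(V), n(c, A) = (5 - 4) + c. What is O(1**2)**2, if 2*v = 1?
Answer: 16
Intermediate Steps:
v = 1/2 (v = (1/2)*1 = 1/2 ≈ 0.50000)
n(c, A) = 1 + c
O(V) = 2*sqrt(V)*(1 + V**2) (O(V) = 2*((1 + V**2)*sqrt(V)) = 2*(sqrt(V)*(1 + V**2)) = 2*sqrt(V)*(1 + V**2))
O(1**2)**2 = (2*sqrt(1**2)*(1 + (1**2)**2))**2 = (2*sqrt(1)*(1 + 1**2))**2 = (2*1*(1 + 1))**2 = (2*1*2)**2 = 4**2 = 16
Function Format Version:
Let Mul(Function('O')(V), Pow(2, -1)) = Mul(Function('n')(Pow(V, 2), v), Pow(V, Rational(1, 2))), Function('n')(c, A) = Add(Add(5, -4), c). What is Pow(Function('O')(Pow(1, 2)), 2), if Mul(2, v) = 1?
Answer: 16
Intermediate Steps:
v = Rational(1, 2) (v = Mul(Rational(1, 2), 1) = Rational(1, 2) ≈ 0.50000)
Function('n')(c, A) = Add(1, c)
Function('O')(V) = Mul(2, Pow(V, Rational(1, 2)), Add(1, Pow(V, 2))) (Function('O')(V) = Mul(2, Mul(Add(1, Pow(V, 2)), Pow(V, Rational(1, 2)))) = Mul(2, Mul(Pow(V, Rational(1, 2)), Add(1, Pow(V, 2)))) = Mul(2, Pow(V, Rational(1, 2)), Add(1, Pow(V, 2))))
Pow(Function('O')(Pow(1, 2)), 2) = Pow(Mul(2, Pow(Pow(1, 2), Rational(1, 2)), Add(1, Pow(Pow(1, 2), 2))), 2) = Pow(Mul(2, Pow(1, Rational(1, 2)), Add(1, Pow(1, 2))), 2) = Pow(Mul(2, 1, Add(1, 1)), 2) = Pow(Mul(2, 1, 2), 2) = Pow(4, 2) = 16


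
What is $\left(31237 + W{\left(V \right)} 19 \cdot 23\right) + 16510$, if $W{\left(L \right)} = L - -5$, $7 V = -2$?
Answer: $\frac{348650}{7} \approx 49807.0$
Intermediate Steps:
$V = - \frac{2}{7}$ ($V = \frac{1}{7} \left(-2\right) = - \frac{2}{7} \approx -0.28571$)
$W{\left(L \right)} = 5 + L$ ($W{\left(L \right)} = L + 5 = 5 + L$)
$\left(31237 + W{\left(V \right)} 19 \cdot 23\right) + 16510 = \left(31237 + \left(5 - \frac{2}{7}\right) 19 \cdot 23\right) + 16510 = \left(31237 + \frac{33}{7} \cdot 19 \cdot 23\right) + 16510 = \left(31237 + \frac{627}{7} \cdot 23\right) + 16510 = \left(31237 + \frac{14421}{7}\right) + 16510 = \frac{233080}{7} + 16510 = \frac{348650}{7}$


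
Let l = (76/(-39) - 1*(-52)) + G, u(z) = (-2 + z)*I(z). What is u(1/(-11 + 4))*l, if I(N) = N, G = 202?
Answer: 49150/637 ≈ 77.159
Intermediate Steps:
u(z) = z*(-2 + z) (u(z) = (-2 + z)*z = z*(-2 + z))
l = 9830/39 (l = (76/(-39) - 1*(-52)) + 202 = (76*(-1/39) + 52) + 202 = (-76/39 + 52) + 202 = 1952/39 + 202 = 9830/39 ≈ 252.05)
u(1/(-11 + 4))*l = ((-2 + 1/(-11 + 4))/(-11 + 4))*(9830/39) = ((-2 + 1/(-7))/(-7))*(9830/39) = -(-2 - 1/7)/7*(9830/39) = -1/7*(-15/7)*(9830/39) = (15/49)*(9830/39) = 49150/637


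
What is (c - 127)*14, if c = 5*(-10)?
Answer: -2478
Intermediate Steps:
c = -50
(c - 127)*14 = (-50 - 127)*14 = -177*14 = -2478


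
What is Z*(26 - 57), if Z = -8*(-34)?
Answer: -8432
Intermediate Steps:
Z = 272
Z*(26 - 57) = 272*(26 - 57) = 272*(-31) = -8432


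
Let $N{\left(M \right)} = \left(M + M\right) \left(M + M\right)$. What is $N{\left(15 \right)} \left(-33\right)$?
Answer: $-29700$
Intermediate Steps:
$N{\left(M \right)} = 4 M^{2}$ ($N{\left(M \right)} = 2 M 2 M = 4 M^{2}$)
$N{\left(15 \right)} \left(-33\right) = 4 \cdot 15^{2} \left(-33\right) = 4 \cdot 225 \left(-33\right) = 900 \left(-33\right) = -29700$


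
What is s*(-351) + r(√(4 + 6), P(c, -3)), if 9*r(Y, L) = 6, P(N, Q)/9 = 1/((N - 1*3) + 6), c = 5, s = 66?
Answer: -69496/3 ≈ -23165.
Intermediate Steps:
P(N, Q) = 9/(3 + N) (P(N, Q) = 9/((N - 1*3) + 6) = 9/((N - 3) + 6) = 9/((-3 + N) + 6) = 9/(3 + N))
r(Y, L) = ⅔ (r(Y, L) = (⅑)*6 = ⅔)
s*(-351) + r(√(4 + 6), P(c, -3)) = 66*(-351) + ⅔ = -23166 + ⅔ = -69496/3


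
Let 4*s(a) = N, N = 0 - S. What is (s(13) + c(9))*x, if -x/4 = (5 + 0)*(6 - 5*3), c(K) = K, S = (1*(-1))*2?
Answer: 1710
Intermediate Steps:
S = -2 (S = -1*2 = -2)
N = 2 (N = 0 - 1*(-2) = 0 + 2 = 2)
s(a) = ½ (s(a) = (¼)*2 = ½)
x = 180 (x = -4*(5 + 0)*(6 - 5*3) = -20*(6 - 1*15) = -20*(6 - 15) = -20*(-9) = -4*(-45) = 180)
(s(13) + c(9))*x = (½ + 9)*180 = (19/2)*180 = 1710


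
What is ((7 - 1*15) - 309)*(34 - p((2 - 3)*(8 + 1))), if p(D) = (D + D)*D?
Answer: 40576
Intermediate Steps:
p(D) = 2*D**2 (p(D) = (2*D)*D = 2*D**2)
((7 - 1*15) - 309)*(34 - p((2 - 3)*(8 + 1))) = ((7 - 1*15) - 309)*(34 - 2*((2 - 3)*(8 + 1))**2) = ((7 - 15) - 309)*(34 - 2*(-1*9)**2) = (-8 - 309)*(34 - 2*(-9)**2) = -317*(34 - 2*81) = -317*(34 - 1*162) = -317*(34 - 162) = -317*(-128) = 40576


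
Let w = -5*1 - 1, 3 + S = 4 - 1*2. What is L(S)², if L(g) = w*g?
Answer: 36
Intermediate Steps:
S = -1 (S = -3 + (4 - 1*2) = -3 + (4 - 2) = -3 + 2 = -1)
w = -6 (w = -5 - 1 = -6)
L(g) = -6*g
L(S)² = (-6*(-1))² = 6² = 36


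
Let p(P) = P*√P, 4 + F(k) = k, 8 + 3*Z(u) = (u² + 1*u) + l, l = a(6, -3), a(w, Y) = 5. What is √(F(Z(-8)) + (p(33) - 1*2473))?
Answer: √(-22134 + 297*√33)/3 ≈ 47.642*I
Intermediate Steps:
l = 5
Z(u) = -1 + u/3 + u²/3 (Z(u) = -8/3 + ((u² + 1*u) + 5)/3 = -8/3 + ((u² + u) + 5)/3 = -8/3 + ((u + u²) + 5)/3 = -8/3 + (5 + u + u²)/3 = -8/3 + (5/3 + u/3 + u²/3) = -1 + u/3 + u²/3)
F(k) = -4 + k
p(P) = P^(3/2)
√(F(Z(-8)) + (p(33) - 1*2473)) = √((-4 + (-1 + (⅓)*(-8) + (⅓)*(-8)²)) + (33^(3/2) - 1*2473)) = √((-4 + (-1 - 8/3 + (⅓)*64)) + (33*√33 - 2473)) = √((-4 + (-1 - 8/3 + 64/3)) + (-2473 + 33*√33)) = √((-4 + 53/3) + (-2473 + 33*√33)) = √(41/3 + (-2473 + 33*√33)) = √(-7378/3 + 33*√33)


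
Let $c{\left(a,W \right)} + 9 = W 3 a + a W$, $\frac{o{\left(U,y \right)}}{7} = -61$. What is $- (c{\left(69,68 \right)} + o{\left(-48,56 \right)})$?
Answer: $-18332$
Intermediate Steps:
$o{\left(U,y \right)} = -427$ ($o{\left(U,y \right)} = 7 \left(-61\right) = -427$)
$c{\left(a,W \right)} = -9 + 4 W a$ ($c{\left(a,W \right)} = -9 + \left(W 3 a + a W\right) = -9 + \left(3 W a + W a\right) = -9 + 4 W a$)
$- (c{\left(69,68 \right)} + o{\left(-48,56 \right)}) = - (\left(-9 + 4 \cdot 68 \cdot 69\right) - 427) = - (\left(-9 + 18768\right) - 427) = - (18759 - 427) = \left(-1\right) 18332 = -18332$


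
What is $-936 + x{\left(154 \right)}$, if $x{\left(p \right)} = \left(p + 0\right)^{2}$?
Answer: $22780$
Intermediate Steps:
$x{\left(p \right)} = p^{2}$
$-936 + x{\left(154 \right)} = -936 + 154^{2} = -936 + 23716 = 22780$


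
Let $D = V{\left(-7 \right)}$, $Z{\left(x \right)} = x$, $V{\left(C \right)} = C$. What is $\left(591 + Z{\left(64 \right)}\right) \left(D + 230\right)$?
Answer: $146065$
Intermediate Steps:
$D = -7$
$\left(591 + Z{\left(64 \right)}\right) \left(D + 230\right) = \left(591 + 64\right) \left(-7 + 230\right) = 655 \cdot 223 = 146065$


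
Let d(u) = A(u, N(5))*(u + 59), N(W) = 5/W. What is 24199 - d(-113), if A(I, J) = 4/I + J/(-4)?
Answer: 5465491/226 ≈ 24184.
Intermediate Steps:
A(I, J) = 4/I - J/4 (A(I, J) = 4/I + J*(-1/4) = 4/I - J/4)
d(u) = (59 + u)*(-1/4 + 4/u) (d(u) = (4/u - 5/(4*5))*(u + 59) = (4/u - 5/(4*5))*(59 + u) = (4/u - 1/4*1)*(59 + u) = (4/u - 1/4)*(59 + u) = (-1/4 + 4/u)*(59 + u) = (59 + u)*(-1/4 + 4/u))
24199 - d(-113) = 24199 - (-43/4 + 236/(-113) - 1/4*(-113)) = 24199 - (-43/4 + 236*(-1/113) + 113/4) = 24199 - (-43/4 - 236/113 + 113/4) = 24199 - 1*3483/226 = 24199 - 3483/226 = 5465491/226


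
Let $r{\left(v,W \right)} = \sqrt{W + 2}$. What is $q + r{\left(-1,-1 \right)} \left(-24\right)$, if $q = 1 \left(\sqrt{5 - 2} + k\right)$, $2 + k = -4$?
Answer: $-30 + \sqrt{3} \approx -28.268$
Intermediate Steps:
$k = -6$ ($k = -2 - 4 = -6$)
$r{\left(v,W \right)} = \sqrt{2 + W}$
$q = -6 + \sqrt{3}$ ($q = 1 \left(\sqrt{5 - 2} - 6\right) = 1 \left(\sqrt{3} - 6\right) = 1 \left(-6 + \sqrt{3}\right) = -6 + \sqrt{3} \approx -4.268$)
$q + r{\left(-1,-1 \right)} \left(-24\right) = \left(-6 + \sqrt{3}\right) + \sqrt{2 - 1} \left(-24\right) = \left(-6 + \sqrt{3}\right) + \sqrt{1} \left(-24\right) = \left(-6 + \sqrt{3}\right) + 1 \left(-24\right) = \left(-6 + \sqrt{3}\right) - 24 = -30 + \sqrt{3}$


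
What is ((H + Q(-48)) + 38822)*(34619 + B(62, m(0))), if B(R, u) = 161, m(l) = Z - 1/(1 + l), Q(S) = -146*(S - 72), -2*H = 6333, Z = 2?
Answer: 1849443890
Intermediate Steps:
H = -6333/2 (H = -½*6333 = -6333/2 ≈ -3166.5)
Q(S) = 10512 - 146*S (Q(S) = -146*(-72 + S) = 10512 - 146*S)
m(l) = 2 - 1/(1 + l)
((H + Q(-48)) + 38822)*(34619 + B(62, m(0))) = ((-6333/2 + (10512 - 146*(-48))) + 38822)*(34619 + 161) = ((-6333/2 + (10512 + 7008)) + 38822)*34780 = ((-6333/2 + 17520) + 38822)*34780 = (28707/2 + 38822)*34780 = (106351/2)*34780 = 1849443890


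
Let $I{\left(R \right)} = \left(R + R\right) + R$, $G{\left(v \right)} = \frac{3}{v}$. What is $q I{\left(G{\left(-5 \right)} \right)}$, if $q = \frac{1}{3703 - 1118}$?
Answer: $- \frac{9}{12925} \approx -0.00069632$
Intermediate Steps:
$I{\left(R \right)} = 3 R$ ($I{\left(R \right)} = 2 R + R = 3 R$)
$q = \frac{1}{2585} \approx 0.00038685$
$q I{\left(G{\left(-5 \right)} \right)} = \frac{3 \frac{3}{-5}}{2585} = \frac{3 \cdot 3 \left(- \frac{1}{5}\right)}{2585} = \frac{3 \left(- \frac{3}{5}\right)}{2585} = \frac{1}{2585} \left(- \frac{9}{5}\right) = - \frac{9}{12925}$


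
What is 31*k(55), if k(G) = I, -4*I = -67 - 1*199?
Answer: 4123/2 ≈ 2061.5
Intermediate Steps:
I = 133/2 (I = -(-67 - 1*199)/4 = -(-67 - 199)/4 = -¼*(-266) = 133/2 ≈ 66.500)
k(G) = 133/2
31*k(55) = 31*(133/2) = 4123/2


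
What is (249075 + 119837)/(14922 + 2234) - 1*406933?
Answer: -1745243409/4289 ≈ -4.0691e+5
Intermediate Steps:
(249075 + 119837)/(14922 + 2234) - 1*406933 = 368912/17156 - 406933 = 368912*(1/17156) - 406933 = 92228/4289 - 406933 = -1745243409/4289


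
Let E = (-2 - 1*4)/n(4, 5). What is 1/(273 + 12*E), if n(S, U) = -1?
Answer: 1/345 ≈ 0.0028986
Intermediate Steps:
E = 6 (E = (-2 - 1*4)/(-1) = (-2 - 4)*(-1) = -6*(-1) = 6)
1/(273 + 12*E) = 1/(273 + 12*6) = 1/(273 + 72) = 1/345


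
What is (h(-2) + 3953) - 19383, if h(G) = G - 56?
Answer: -15488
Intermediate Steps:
h(G) = -56 + G
(h(-2) + 3953) - 19383 = ((-56 - 2) + 3953) - 19383 = (-58 + 3953) - 19383 = 3895 - 19383 = -15488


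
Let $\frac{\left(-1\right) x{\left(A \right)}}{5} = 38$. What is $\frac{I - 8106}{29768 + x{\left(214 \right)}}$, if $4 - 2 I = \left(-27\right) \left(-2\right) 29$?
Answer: $- \frac{8887}{29578} \approx -0.30046$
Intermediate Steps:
$x{\left(A \right)} = -190$ ($x{\left(A \right)} = \left(-5\right) 38 = -190$)
$I = -781$ ($I = 2 - \frac{\left(-27\right) \left(-2\right) 29}{2} = 2 - \frac{54 \cdot 29}{2} = 2 - 783 = -781$)
$\frac{I - 8106}{29768 + x{\left(214 \right)}} = \frac{-781 - 8106}{29768 - 190} = \frac{-781 - 8106}{29578} = \left(-8887\right) \frac{1}{29578} = - \frac{8887}{29578}$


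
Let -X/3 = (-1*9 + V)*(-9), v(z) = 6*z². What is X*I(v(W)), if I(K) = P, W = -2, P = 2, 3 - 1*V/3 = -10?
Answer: 1620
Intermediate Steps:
V = 39 (V = 9 - 3*(-10) = 9 + 30 = 39)
X = 810 (X = -3*(-1*9 + 39)*(-9) = -3*(-9 + 39)*(-9) = -90*(-9) = -3*(-270) = 810)
I(K) = 2
X*I(v(W)) = 810*2 = 1620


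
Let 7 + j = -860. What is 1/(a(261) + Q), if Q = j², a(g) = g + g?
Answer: 1/752211 ≈ 1.3294e-6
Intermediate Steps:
j = -867 (j = -7 - 860 = -867)
a(g) = 2*g
Q = 751689 (Q = (-867)² = 751689)
1/(a(261) + Q) = 1/(2*261 + 751689) = 1/(522 + 751689) = 1/752211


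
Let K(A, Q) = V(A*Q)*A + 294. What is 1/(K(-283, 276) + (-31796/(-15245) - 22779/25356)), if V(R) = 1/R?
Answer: 2222675265/656113563827 ≈ 0.0033876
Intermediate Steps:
K(A, Q) = 294 + 1/Q (K(A, Q) = A/((A*Q)) + 294 = (1/(A*Q))*A + 294 = 1/Q + 294 = 294 + 1/Q)
1/(K(-283, 276) + (-31796/(-15245) - 22779/25356)) = 1/((294 + 1/276) + (-31796/(-15245) - 22779/25356)) = 1/((294 + 1/276) + (-31796*(-1/15245) - 22779*1/25356)) = 1/(81145/276 + (31796/15245 - 7593/8452)) = 1/(81145/276 + 152984507/128850740) = 1/(656113563827/2222675265) = 2222675265/656113563827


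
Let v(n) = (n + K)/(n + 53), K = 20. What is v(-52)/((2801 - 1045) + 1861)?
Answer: -32/3617 ≈ -0.0088471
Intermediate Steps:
v(n) = (20 + n)/(53 + n) (v(n) = (n + 20)/(n + 53) = (20 + n)/(53 + n))
v(-52)/((2801 - 1045) + 1861) = ((20 - 52)/(53 - 52))/((2801 - 1045) + 1861) = (-32/1)/(1756 + 1861) = (1*(-32))/3617 = -32*1/3617 = -32/3617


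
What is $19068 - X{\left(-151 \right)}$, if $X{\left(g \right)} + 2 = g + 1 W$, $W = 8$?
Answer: $19213$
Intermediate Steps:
$X{\left(g \right)} = 6 + g$ ($X{\left(g \right)} = -2 + \left(g + 1 \cdot 8\right) = -2 + \left(g + 8\right) = -2 + \left(8 + g\right) = 6 + g$)
$19068 - X{\left(-151 \right)} = 19068 - \left(6 - 151\right) = 19068 - -145 = 19068 + 145 = 19213$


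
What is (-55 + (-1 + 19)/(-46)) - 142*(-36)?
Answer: 116302/23 ≈ 5056.6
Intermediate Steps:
(-55 + (-1 + 19)/(-46)) - 142*(-36) = (-55 + 18*(-1/46)) + 5112 = (-55 - 9/23) + 5112 = -1274/23 + 5112 = 116302/23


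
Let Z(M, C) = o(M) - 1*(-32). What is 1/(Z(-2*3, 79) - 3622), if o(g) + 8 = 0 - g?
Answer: -1/3592 ≈ -0.00027840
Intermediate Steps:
o(g) = -8 - g (o(g) = -8 + (0 - g) = -8 - g)
Z(M, C) = 24 - M (Z(M, C) = (-8 - M) - 1*(-32) = (-8 - M) + 32 = 24 - M)
1/(Z(-2*3, 79) - 3622) = 1/((24 - (-2)*3) - 3622) = 1/((24 - 1*(-6)) - 3622) = 1/((24 + 6) - 3622) = 1/(30 - 3622) = 1/(-3592) = -1/3592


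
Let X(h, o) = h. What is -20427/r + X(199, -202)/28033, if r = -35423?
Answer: 579679268/993012959 ≈ 0.58376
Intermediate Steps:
-20427/r + X(199, -202)/28033 = -20427/(-35423) + 199/28033 = -20427*(-1/35423) + 199*(1/28033) = 20427/35423 + 199/28033 = 579679268/993012959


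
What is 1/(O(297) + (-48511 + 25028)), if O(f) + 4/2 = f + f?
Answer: -1/22891 ≈ -4.3685e-5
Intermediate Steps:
O(f) = -2 + 2*f (O(f) = -2 + (f + f) = -2 + 2*f)
1/(O(297) + (-48511 + 25028)) = 1/((-2 + 2*297) + (-48511 + 25028)) = 1/((-2 + 594) - 23483) = 1/(592 - 23483) = 1/(-22891) = -1/22891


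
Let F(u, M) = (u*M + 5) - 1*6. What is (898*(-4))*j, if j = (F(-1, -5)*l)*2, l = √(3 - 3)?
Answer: 0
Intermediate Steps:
F(u, M) = -1 + M*u (F(u, M) = (M*u + 5) - 6 = (5 + M*u) - 6 = -1 + M*u)
l = 0 (l = √0 = 0)
j = 0 (j = ((-1 - 5*(-1))*0)*2 = ((-1 + 5)*0)*2 = (4*0)*2 = 0*2 = 0)
(898*(-4))*j = (898*(-4))*0 = -3592*0 = 0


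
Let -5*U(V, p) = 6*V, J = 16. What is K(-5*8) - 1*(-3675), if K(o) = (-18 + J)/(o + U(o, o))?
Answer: 14699/4 ≈ 3674.8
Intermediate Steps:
U(V, p) = -6*V/5
K(o) = 10/o (K(o) = (-18 + 16)/(o - 6*o/5) = -2*(-5/o) = -(-10)/o = 10/o)
K(-5*8) - 1*(-3675) = 10/((-5*8)) - 1*(-3675) = 10/(-40) + 3675 = 10*(-1/40) + 3675 = -¼ + 3675 = 14699/4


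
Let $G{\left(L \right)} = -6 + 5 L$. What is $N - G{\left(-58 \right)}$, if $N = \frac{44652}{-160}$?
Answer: $\frac{677}{40} \approx 16.925$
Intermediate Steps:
$N = - \frac{11163}{40}$ ($N = 44652 \left(- \frac{1}{160}\right) = - \frac{11163}{40} \approx -279.08$)
$N - G{\left(-58 \right)} = - \frac{11163}{40} - \left(-6 + 5 \left(-58\right)\right) = - \frac{11163}{40} - \left(-6 - 290\right) = - \frac{11163}{40} - -296 = - \frac{11163}{40} + 296 = \frac{677}{40}$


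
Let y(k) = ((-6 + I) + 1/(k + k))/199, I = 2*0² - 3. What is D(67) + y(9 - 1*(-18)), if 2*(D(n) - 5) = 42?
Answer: 278911/10746 ≈ 25.955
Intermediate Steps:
I = -3 (I = 2*0 - 3 = 0 - 3 = -3)
D(n) = 26 (D(n) = 5 + (½)*42 = 5 + 21 = 26)
y(k) = -9/199 + 1/(398*k) (y(k) = ((-6 - 3) + 1/(k + k))/199 = (-9 + 1/(2*k))*(1/199) = -9/199 + 1/(398*k))
D(67) + y(9 - 1*(-18)) = 26 + (1 - 18*(9 - 1*(-18)))/(398*(9 - 1*(-18))) = 26 + (1 - 18*(9 + 18))/(398*(9 + 18)) = 26 + (1/398)*(1 - 18*27)/27 = 26 + (1/398)*(1/27)*(1 - 486) = 26 + (1/398)*(1/27)*(-485) = 26 - 485/10746 = 278911/10746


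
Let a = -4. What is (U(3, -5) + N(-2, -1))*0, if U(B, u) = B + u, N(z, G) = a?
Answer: 0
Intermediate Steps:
N(z, G) = -4
(U(3, -5) + N(-2, -1))*0 = ((3 - 5) - 4)*0 = (-2 - 4)*0 = -6*0 = 0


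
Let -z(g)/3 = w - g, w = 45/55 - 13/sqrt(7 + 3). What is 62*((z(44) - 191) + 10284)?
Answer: 6971776/11 + 1209*sqrt(10)/5 ≈ 6.3456e+5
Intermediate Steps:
w = 9/11 - 13*sqrt(10)/10 (w = 45*(1/55) - 13*sqrt(10)/10 = 9/11 - 13*sqrt(10)/10 ≈ -3.2928)
z(g) = -27/11 + 3*g + 39*sqrt(10)/10 (z(g) = -3*((9/11 - 13*sqrt(10)/10) - g) = -3*(9/11 - g - 13*sqrt(10)/10) = -27/11 + 3*g + 39*sqrt(10)/10)
62*((z(44) - 191) + 10284) = 62*(((-27/11 + 3*44 + 39*sqrt(10)/10) - 191) + 10284) = 62*(((-27/11 + 132 + 39*sqrt(10)/10) - 191) + 10284) = 62*(((1425/11 + 39*sqrt(10)/10) - 191) + 10284) = 62*((-676/11 + 39*sqrt(10)/10) + 10284) = 62*(112448/11 + 39*sqrt(10)/10) = 6971776/11 + 1209*sqrt(10)/5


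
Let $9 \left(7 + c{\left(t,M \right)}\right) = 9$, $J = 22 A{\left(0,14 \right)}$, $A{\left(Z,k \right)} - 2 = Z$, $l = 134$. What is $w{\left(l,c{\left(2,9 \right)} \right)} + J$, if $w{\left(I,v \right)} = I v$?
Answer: $-760$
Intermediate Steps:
$A{\left(Z,k \right)} = 2 + Z$
$J = 44$ ($J = 22 \left(2 + 0\right) = 22 \cdot 2 = 44$)
$c{\left(t,M \right)} = -6$ ($c{\left(t,M \right)} = -7 + \frac{1}{9} \cdot 9 = -7 + 1 = -6$)
$w{\left(l,c{\left(2,9 \right)} \right)} + J = 134 \left(-6\right) + 44 = -804 + 44 = -760$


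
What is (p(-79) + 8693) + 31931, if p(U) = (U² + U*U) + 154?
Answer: 53260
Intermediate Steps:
p(U) = 154 + 2*U² (p(U) = (U² + U²) + 154 = 2*U² + 154 = 154 + 2*U²)
(p(-79) + 8693) + 31931 = ((154 + 2*(-79)²) + 8693) + 31931 = ((154 + 2*6241) + 8693) + 31931 = ((154 + 12482) + 8693) + 31931 = (12636 + 8693) + 31931 = 21329 + 31931 = 53260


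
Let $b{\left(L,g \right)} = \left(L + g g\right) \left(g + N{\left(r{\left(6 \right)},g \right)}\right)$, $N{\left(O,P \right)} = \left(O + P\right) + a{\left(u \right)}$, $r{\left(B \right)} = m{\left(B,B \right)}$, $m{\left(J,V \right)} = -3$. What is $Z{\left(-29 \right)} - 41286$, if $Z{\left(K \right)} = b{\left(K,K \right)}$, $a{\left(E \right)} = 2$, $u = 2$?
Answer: $-89194$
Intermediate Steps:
$r{\left(B \right)} = -3$
$N{\left(O,P \right)} = 2 + O + P$ ($N{\left(O,P \right)} = \left(O + P\right) + 2 = 2 + O + P$)
$b{\left(L,g \right)} = \left(-1 + 2 g\right) \left(L + g^{2}\right)$ ($b{\left(L,g \right)} = \left(L + g g\right) \left(g + \left(2 - 3 + g\right)\right) = \left(L + g^{2}\right) \left(g + \left(-1 + g\right)\right) = \left(L + g^{2}\right) \left(-1 + 2 g\right) = \left(-1 + 2 g\right) \left(L + g^{2}\right)$)
$Z{\left(K \right)} = K^{2} - K + 2 K^{3}$ ($Z{\left(K \right)} = - K - K^{2} + 2 K^{3} + 2 K K = - K - K^{2} + 2 K^{3} + 2 K^{2} = K^{2} - K + 2 K^{3}$)
$Z{\left(-29 \right)} - 41286 = - 29 \left(-1 - 29 + 2 \left(-29\right)^{2}\right) - 41286 = - 29 \left(-1 - 29 + 2 \cdot 841\right) - 41286 = - 29 \left(-1 - 29 + 1682\right) - 41286 = \left(-29\right) 1652 - 41286 = -47908 - 41286 = -89194$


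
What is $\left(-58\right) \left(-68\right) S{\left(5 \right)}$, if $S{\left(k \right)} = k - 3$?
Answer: $7888$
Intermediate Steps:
$S{\left(k \right)} = -3 + k$
$\left(-58\right) \left(-68\right) S{\left(5 \right)} = \left(-58\right) \left(-68\right) \left(-3 + 5\right) = 3944 \cdot 2 = 7888$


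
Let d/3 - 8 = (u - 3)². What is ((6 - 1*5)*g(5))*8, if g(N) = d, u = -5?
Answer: 1728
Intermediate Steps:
d = 216 (d = 24 + 3*(-5 - 3)² = 24 + 3*(-8)² = 24 + 3*64 = 24 + 192 = 216)
g(N) = 216
((6 - 1*5)*g(5))*8 = ((6 - 1*5)*216)*8 = ((6 - 5)*216)*8 = (1*216)*8 = 216*8 = 1728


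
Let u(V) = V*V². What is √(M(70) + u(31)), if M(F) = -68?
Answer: √29723 ≈ 172.40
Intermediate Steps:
u(V) = V³
√(M(70) + u(31)) = √(-68 + 31³) = √(-68 + 29791) = √29723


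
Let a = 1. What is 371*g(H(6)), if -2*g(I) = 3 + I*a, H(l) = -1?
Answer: -371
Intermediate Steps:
g(I) = -3/2 - I/2 (g(I) = -(3 + I*1)/2 = -(3 + I)/2 = -3/2 - I/2)
371*g(H(6)) = 371*(-3/2 - ½*(-1)) = 371*(-3/2 + ½) = 371*(-1) = -371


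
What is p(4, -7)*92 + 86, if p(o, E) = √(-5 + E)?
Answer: 86 + 184*I*√3 ≈ 86.0 + 318.7*I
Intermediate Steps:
p(4, -7)*92 + 86 = √(-5 - 7)*92 + 86 = √(-12)*92 + 86 = (2*I*√3)*92 + 86 = 184*I*√3 + 86 = 86 + 184*I*√3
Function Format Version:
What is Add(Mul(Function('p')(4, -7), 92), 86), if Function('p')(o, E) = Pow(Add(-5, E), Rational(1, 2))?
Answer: Add(86, Mul(184, I, Pow(3, Rational(1, 2)))) ≈ Add(86.000, Mul(318.70, I))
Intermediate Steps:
Add(Mul(Function('p')(4, -7), 92), 86) = Add(Mul(Pow(Add(-5, -7), Rational(1, 2)), 92), 86) = Add(Mul(Pow(-12, Rational(1, 2)), 92), 86) = Add(Mul(Mul(2, I, Pow(3, Rational(1, 2))), 92), 86) = Add(Mul(184, I, Pow(3, Rational(1, 2))), 86) = Add(86, Mul(184, I, Pow(3, Rational(1, 2))))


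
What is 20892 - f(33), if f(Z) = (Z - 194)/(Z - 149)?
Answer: 2423311/116 ≈ 20891.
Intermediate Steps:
f(Z) = (-194 + Z)/(-149 + Z)
20892 - f(33) = 20892 - (-194 + 33)/(-149 + 33) = 20892 - (-161)/(-116) = 20892 - (-1)*(-161)/116 = 20892 - 1*161/116 = 20892 - 161/116 = 2423311/116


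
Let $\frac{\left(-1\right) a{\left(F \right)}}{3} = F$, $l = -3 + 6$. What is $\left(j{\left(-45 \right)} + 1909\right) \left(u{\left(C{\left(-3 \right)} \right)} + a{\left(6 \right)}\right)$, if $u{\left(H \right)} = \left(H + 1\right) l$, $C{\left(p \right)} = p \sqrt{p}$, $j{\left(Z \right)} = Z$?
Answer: $-27960 - 16776 i \sqrt{3} \approx -27960.0 - 29057.0 i$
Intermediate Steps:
$C{\left(p \right)} = p^{\frac{3}{2}}$
$l = 3$
$a{\left(F \right)} = - 3 F$
$u{\left(H \right)} = 3 + 3 H$ ($u{\left(H \right)} = \left(H + 1\right) 3 = \left(1 + H\right) 3 = 3 + 3 H$)
$\left(j{\left(-45 \right)} + 1909\right) \left(u{\left(C{\left(-3 \right)} \right)} + a{\left(6 \right)}\right) = \left(-45 + 1909\right) \left(\left(3 + 3 \left(-3\right)^{\frac{3}{2}}\right) - 18\right) = 1864 \left(\left(3 + 3 \left(- 3 i \sqrt{3}\right)\right) - 18\right) = 1864 \left(\left(3 - 9 i \sqrt{3}\right) - 18\right) = 1864 \left(-15 - 9 i \sqrt{3}\right) = -27960 - 16776 i \sqrt{3}$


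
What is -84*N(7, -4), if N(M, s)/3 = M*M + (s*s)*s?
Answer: 3780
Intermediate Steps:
N(M, s) = 3*M**2 + 3*s**3 (N(M, s) = 3*(M*M + (s*s)*s) = 3*(M**2 + s**2*s) = 3*(M**2 + s**3) = 3*M**2 + 3*s**3)
-84*N(7, -4) = -84*(3*7**2 + 3*(-4)**3) = -84*(3*49 + 3*(-64)) = -84*(147 - 192) = -84*(-45) = 3780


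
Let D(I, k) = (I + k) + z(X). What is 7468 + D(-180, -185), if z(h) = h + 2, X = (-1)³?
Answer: 7104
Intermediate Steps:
X = -1
z(h) = 2 + h
D(I, k) = 1 + I + k (D(I, k) = (I + k) + (2 - 1) = (I + k) + 1 = 1 + I + k)
7468 + D(-180, -185) = 7468 + (1 - 180 - 185) = 7468 - 364 = 7104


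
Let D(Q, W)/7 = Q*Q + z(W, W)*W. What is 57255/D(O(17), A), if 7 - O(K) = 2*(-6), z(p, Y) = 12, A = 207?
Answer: 11451/3983 ≈ 2.8750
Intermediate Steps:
O(K) = 19 (O(K) = 7 - 2*(-6) = 7 - 1*(-12) = 7 + 12 = 19)
D(Q, W) = 7*Q**2 + 84*W (D(Q, W) = 7*(Q*Q + 12*W) = 7*(Q**2 + 12*W) = 7*Q**2 + 84*W)
57255/D(O(17), A) = 57255/(7*19**2 + 84*207) = 57255/(7*361 + 17388) = 57255/(2527 + 17388) = 57255/19915 = 57255*(1/19915) = 11451/3983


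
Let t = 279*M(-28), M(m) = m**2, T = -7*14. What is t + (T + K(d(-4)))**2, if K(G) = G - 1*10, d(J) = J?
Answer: 231280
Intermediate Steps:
K(G) = -10 + G (K(G) = G - 10 = -10 + G)
T = -98
t = 218736 (t = 279*(-28)**2 = 279*784 = 218736)
t + (T + K(d(-4)))**2 = 218736 + (-98 + (-10 - 4))**2 = 218736 + (-98 - 14)**2 = 218736 + (-112)**2 = 218736 + 12544 = 231280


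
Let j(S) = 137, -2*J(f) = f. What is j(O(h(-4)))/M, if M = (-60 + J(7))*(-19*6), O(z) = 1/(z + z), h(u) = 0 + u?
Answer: 137/7239 ≈ 0.018925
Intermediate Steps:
J(f) = -f/2
h(u) = u
O(z) = 1/(2*z)
M = 7239 (M = (-60 - 1/2*7)*(-19*6) = (-60 - 7/2)*(-114) = -127/2*(-114) = 7239)
j(O(h(-4)))/M = 137/7239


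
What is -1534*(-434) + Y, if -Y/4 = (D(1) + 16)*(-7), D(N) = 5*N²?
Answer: 666344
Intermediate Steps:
Y = 588 (Y = -4*(5*1² + 16)*(-7) = -4*(5*1 + 16)*(-7) = -4*(5 + 16)*(-7) = -84*(-7) = -4*(-147) = 588)
-1534*(-434) + Y = -1534*(-434) + 588 = 665756 + 588 = 666344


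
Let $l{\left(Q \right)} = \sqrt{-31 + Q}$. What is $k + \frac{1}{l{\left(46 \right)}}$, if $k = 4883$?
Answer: $4883 + \frac{\sqrt{15}}{15} \approx 4883.3$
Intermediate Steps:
$k + \frac{1}{l{\left(46 \right)}} = 4883 + \frac{1}{\sqrt{-31 + 46}} = 4883 + \frac{1}{\sqrt{15}} = 4883 + \frac{\sqrt{15}}{15}$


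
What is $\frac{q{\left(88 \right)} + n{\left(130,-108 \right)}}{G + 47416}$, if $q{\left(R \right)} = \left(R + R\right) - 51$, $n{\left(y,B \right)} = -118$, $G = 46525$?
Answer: $\frac{7}{93941} \approx 7.4515 \cdot 10^{-5}$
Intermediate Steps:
$q{\left(R \right)} = -51 + 2 R$ ($q{\left(R \right)} = 2 R - 51 = -51 + 2 R$)
$\frac{q{\left(88 \right)} + n{\left(130,-108 \right)}}{G + 47416} = \frac{\left(-51 + 2 \cdot 88\right) - 118}{46525 + 47416} = \frac{\left(-51 + 176\right) - 118}{93941} = \left(125 - 118\right) \frac{1}{93941} = 7 \cdot \frac{1}{93941} = \frac{7}{93941}$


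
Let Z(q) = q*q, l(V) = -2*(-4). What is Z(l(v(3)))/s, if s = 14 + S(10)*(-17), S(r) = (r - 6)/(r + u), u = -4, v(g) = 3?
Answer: 24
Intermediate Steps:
S(r) = (-6 + r)/(-4 + r) (S(r) = (r - 6)/(r - 4) = (-6 + r)/(-4 + r))
l(V) = 8
Z(q) = q²
s = 8/3 (s = 14 + ((-6 + 10)/(-4 + 10))*(-17) = 14 + (4/6)*(-17) = 14 + ((⅙)*4)*(-17) = 14 + (⅔)*(-17) = 14 - 34/3 = 8/3 ≈ 2.6667)
Z(l(v(3)))/s = 8²/(8/3) = 64*(3/8) = 24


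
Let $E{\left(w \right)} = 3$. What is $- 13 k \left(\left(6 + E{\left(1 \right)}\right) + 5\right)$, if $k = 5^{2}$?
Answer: $-4550$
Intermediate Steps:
$k = 25$
$- 13 k \left(\left(6 + E{\left(1 \right)}\right) + 5\right) = \left(-13\right) 25 \left(\left(6 + 3\right) + 5\right) = - 325 \left(9 + 5\right) = \left(-325\right) 14 = -4550$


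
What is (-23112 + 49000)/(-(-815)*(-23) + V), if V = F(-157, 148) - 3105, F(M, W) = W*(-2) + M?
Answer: -25888/22303 ≈ -1.1607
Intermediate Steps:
F(M, W) = M - 2*W (F(M, W) = -2*W + M = M - 2*W)
V = -3558 (V = (-157 - 2*148) - 3105 = (-157 - 296) - 3105 = -453 - 3105 = -3558)
(-23112 + 49000)/(-(-815)*(-23) + V) = (-23112 + 49000)/(-(-815)*(-23) - 3558) = 25888/(-1*18745 - 3558) = 25888/(-18745 - 3558) = 25888/(-22303) = 25888*(-1/22303) = -25888/22303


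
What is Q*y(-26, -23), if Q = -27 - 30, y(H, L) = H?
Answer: 1482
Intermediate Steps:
Q = -57
Q*y(-26, -23) = -57*(-26) = 1482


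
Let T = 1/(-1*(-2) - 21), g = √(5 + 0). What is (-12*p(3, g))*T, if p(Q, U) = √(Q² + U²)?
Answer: 12*√14/19 ≈ 2.3632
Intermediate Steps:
g = √5 ≈ 2.2361
T = -1/19 (T = 1/(2 - 21) = 1/(-19) = -1/19 ≈ -0.052632)
(-12*p(3, g))*T = -12*√(3² + (√5)²)*(-1/19) = -12*√(9 + 5)*(-1/19) = -12*√14*(-1/19) = 12*√14/19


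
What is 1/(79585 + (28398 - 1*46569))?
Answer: 1/61414 ≈ 1.6283e-5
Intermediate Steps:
1/(79585 + (28398 - 1*46569)) = 1/(79585 + (28398 - 46569)) = 1/(79585 - 18171) = 1/61414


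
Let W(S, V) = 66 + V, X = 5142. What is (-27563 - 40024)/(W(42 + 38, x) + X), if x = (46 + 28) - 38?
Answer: -22529/1748 ≈ -12.888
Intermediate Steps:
x = 36 (x = 74 - 38 = 36)
(-27563 - 40024)/(W(42 + 38, x) + X) = (-27563 - 40024)/((66 + 36) + 5142) = -67587/(102 + 5142) = -67587/5244 = -67587*1/5244 = -22529/1748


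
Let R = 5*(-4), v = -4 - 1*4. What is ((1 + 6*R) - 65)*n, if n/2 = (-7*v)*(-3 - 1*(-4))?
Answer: -20608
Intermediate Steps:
v = -8 (v = -4 - 4 = -8)
R = -20
n = 112 (n = 2*((-7*(-8))*(-3 - 1*(-4))) = 2*(56*(-3 + 4)) = 2*(56*1) = 2*56 = 112)
((1 + 6*R) - 65)*n = ((1 + 6*(-20)) - 65)*112 = ((1 - 120) - 65)*112 = (-119 - 65)*112 = -184*112 = -20608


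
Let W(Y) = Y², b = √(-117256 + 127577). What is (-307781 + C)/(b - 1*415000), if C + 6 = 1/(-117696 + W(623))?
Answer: 34542841134550000/46575320633861007 + 83235761770*√10321/46575320633861007 ≈ 0.74184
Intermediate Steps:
b = √10321 ≈ 101.59
C = -1622597/270433 (C = -6 + 1/(-117696 + 623²) = -6 + 1/(-117696 + 388129) = -6 + 1/270433 = -1622597/270433 ≈ -6.0000)
(-307781 + C)/(b - 1*415000) = (-307781 - 1622597/270433)/(√10321 - 1*415000) = -83235761770/(270433*(√10321 - 415000)) = -83235761770/(270433*(-415000 + √10321))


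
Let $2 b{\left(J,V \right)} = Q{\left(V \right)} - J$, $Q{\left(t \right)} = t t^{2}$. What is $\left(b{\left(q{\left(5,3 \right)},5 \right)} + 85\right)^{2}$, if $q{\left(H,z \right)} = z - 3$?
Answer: $\frac{87025}{4} \approx 21756.0$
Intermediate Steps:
$Q{\left(t \right)} = t^{3}$
$q{\left(H,z \right)} = -3 + z$
$b{\left(J,V \right)} = \frac{V^{3}}{2} - \frac{J}{2}$ ($b{\left(J,V \right)} = \frac{V^{3} - J}{2} = \frac{V^{3}}{2} - \frac{J}{2}$)
$\left(b{\left(q{\left(5,3 \right)},5 \right)} + 85\right)^{2} = \left(\left(\frac{5^{3}}{2} - \frac{-3 + 3}{2}\right) + 85\right)^{2} = \left(\left(\frac{1}{2} \cdot 125 - 0\right) + 85\right)^{2} = \left(\left(\frac{125}{2} + 0\right) + 85\right)^{2} = \left(\frac{125}{2} + 85\right)^{2} = \left(\frac{295}{2}\right)^{2} = \frac{87025}{4}$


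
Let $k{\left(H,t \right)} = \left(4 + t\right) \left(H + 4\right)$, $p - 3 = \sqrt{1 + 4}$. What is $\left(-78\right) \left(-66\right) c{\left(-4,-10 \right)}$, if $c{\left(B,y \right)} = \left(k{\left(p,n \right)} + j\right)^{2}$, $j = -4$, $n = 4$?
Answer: $15567552 + 4283136 \sqrt{5} \approx 2.5145 \cdot 10^{7}$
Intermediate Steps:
$p = 3 + \sqrt{5}$ ($p = 3 + \sqrt{1 + 4} = 3 + \sqrt{5} \approx 5.2361$)
$k{\left(H,t \right)} = \left(4 + H\right) \left(4 + t\right)$ ($k{\left(H,t \right)} = \left(4 + t\right) \left(4 + H\right) = \left(4 + H\right) \left(4 + t\right)$)
$c{\left(B,y \right)} = \left(52 + 8 \sqrt{5}\right)^{2}$ ($c{\left(B,y \right)} = \left(\left(16 + 4 \left(3 + \sqrt{5}\right) + 4 \cdot 4 + \left(3 + \sqrt{5}\right) 4\right) - 4\right)^{2} = \left(\left(16 + \left(12 + 4 \sqrt{5}\right) + 16 + \left(12 + 4 \sqrt{5}\right)\right) - 4\right)^{2} = \left(\left(56 + 8 \sqrt{5}\right) - 4\right)^{2} = \left(52 + 8 \sqrt{5}\right)^{2}$)
$\left(-78\right) \left(-66\right) c{\left(-4,-10 \right)} = \left(-78\right) \left(-66\right) \left(3024 + 832 \sqrt{5}\right) = 5148 \left(3024 + 832 \sqrt{5}\right) = 15567552 + 4283136 \sqrt{5}$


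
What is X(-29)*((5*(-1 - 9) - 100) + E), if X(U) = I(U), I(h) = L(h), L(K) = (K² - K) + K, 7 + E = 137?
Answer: -16820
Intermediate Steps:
E = 130 (E = -7 + 137 = 130)
L(K) = K²
I(h) = h²
X(U) = U²
X(-29)*((5*(-1 - 9) - 100) + E) = (-29)²*((5*(-1 - 9) - 100) + 130) = 841*((5*(-10) - 100) + 130) = 841*((-50 - 100) + 130) = 841*(-150 + 130) = 841*(-20) = -16820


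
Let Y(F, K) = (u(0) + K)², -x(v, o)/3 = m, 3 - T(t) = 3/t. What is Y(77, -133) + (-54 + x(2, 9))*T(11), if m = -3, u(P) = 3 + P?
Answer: 184550/11 ≈ 16777.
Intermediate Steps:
T(t) = 3 - 3/t
x(v, o) = 9 (x(v, o) = -3*(-3) = 9)
Y(F, K) = (3 + K)² (Y(F, K) = ((3 + 0) + K)² = (3 + K)²)
Y(77, -133) + (-54 + x(2, 9))*T(11) = (3 - 133)² + (-54 + 9)*(3 - 3/11) = (-130)² - 45*(3 - 3*1/11) = 16900 - 45*(3 - 3/11) = 16900 - 45*30/11 = 16900 - 1350/11 = 184550/11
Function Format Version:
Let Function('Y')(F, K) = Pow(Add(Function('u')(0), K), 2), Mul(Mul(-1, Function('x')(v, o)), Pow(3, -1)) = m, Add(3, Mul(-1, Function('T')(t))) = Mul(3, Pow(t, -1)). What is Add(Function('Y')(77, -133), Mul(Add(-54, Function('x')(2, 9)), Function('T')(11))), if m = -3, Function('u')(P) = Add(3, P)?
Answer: Rational(184550, 11) ≈ 16777.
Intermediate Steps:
Function('T')(t) = Add(3, Mul(-3, Pow(t, -1))) (Function('T')(t) = Add(3, Mul(-1, Mul(3, Pow(t, -1)))) = Add(3, Mul(-3, Pow(t, -1))))
Function('x')(v, o) = 9 (Function('x')(v, o) = Mul(-3, -3) = 9)
Function('Y')(F, K) = Pow(Add(3, K), 2) (Function('Y')(F, K) = Pow(Add(Add(3, 0), K), 2) = Pow(Add(3, K), 2))
Add(Function('Y')(77, -133), Mul(Add(-54, Function('x')(2, 9)), Function('T')(11))) = Add(Pow(Add(3, -133), 2), Mul(Add(-54, 9), Add(3, Mul(-3, Pow(11, -1))))) = Add(Pow(-130, 2), Mul(-45, Add(3, Mul(-3, Rational(1, 11))))) = Add(16900, Mul(-45, Add(3, Rational(-3, 11)))) = Add(16900, Mul(-45, Rational(30, 11))) = Add(16900, Rational(-1350, 11)) = Rational(184550, 11)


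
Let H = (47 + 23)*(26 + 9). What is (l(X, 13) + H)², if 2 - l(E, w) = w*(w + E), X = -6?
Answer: 5574321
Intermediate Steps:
l(E, w) = 2 - w*(E + w) (l(E, w) = 2 - w*(w + E) = 2 - w*(E + w))
H = 2450 (H = 70*35 = 2450)
(l(X, 13) + H)² = ((2 - 1*13² - 1*(-6)*13) + 2450)² = ((2 - 1*169 + 78) + 2450)² = ((2 - 169 + 78) + 2450)² = (-89 + 2450)² = 2361² = 5574321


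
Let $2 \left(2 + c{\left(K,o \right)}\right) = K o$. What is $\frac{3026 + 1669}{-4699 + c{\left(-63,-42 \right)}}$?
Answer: $- \frac{1565}{1126} \approx -1.3899$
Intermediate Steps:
$c{\left(K,o \right)} = -2 + \frac{K o}{2}$
$\frac{3026 + 1669}{-4699 + c{\left(-63,-42 \right)}} = \frac{3026 + 1669}{-4699 - \left(2 + \frac{63}{2} \left(-42\right)\right)} = \frac{4695}{-4699 + \left(-2 + 1323\right)} = \frac{4695}{-4699 + 1321} = \frac{4695}{-3378} = 4695 \left(- \frac{1}{3378}\right) = - \frac{1565}{1126}$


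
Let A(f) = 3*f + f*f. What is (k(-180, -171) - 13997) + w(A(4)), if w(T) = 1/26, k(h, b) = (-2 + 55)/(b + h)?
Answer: -9825973/702 ≈ -13997.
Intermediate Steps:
A(f) = f² + 3*f (A(f) = 3*f + f² = f² + 3*f)
k(h, b) = 53/(b + h)
w(T) = 1/26
(k(-180, -171) - 13997) + w(A(4)) = (53/(-171 - 180) - 13997) + 1/26 = (53/(-351) - 13997) + 1/26 = (53*(-1/351) - 13997) + 1/26 = (-53/351 - 13997) + 1/26 = -4913000/351 + 1/26 = -9825973/702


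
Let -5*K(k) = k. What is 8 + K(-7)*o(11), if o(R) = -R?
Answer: -37/5 ≈ -7.4000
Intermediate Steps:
K(k) = -k/5
8 + K(-7)*o(11) = 8 + (-⅕*(-7))*(-1*11) = 8 + (7/5)*(-11) = 8 - 77/5 = -37/5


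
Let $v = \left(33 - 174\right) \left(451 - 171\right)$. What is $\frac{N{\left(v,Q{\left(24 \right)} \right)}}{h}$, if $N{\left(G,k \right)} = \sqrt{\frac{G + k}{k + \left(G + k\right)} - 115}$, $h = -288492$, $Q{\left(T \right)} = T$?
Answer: $- \frac{i \sqrt{307735543}}{473992356} \approx - 3.701 \cdot 10^{-5} i$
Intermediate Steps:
$v = -39480$ ($v = \left(-141\right) 280 = -39480$)
$N{\left(G,k \right)} = \sqrt{-115 + \frac{G + k}{G + 2 k}}$ ($N{\left(G,k \right)} = \sqrt{\frac{G + k}{G + 2 k} - 115} = \sqrt{-115 + \frac{G + k}{G + 2 k}}$)
$\frac{N{\left(v,Q{\left(24 \right)} \right)}}{h} = \frac{\sqrt{\frac{\left(-229\right) 24 - -4500720}{-39480 + 2 \cdot 24}}}{-288492} = \sqrt{\frac{-5496 + 4500720}{-39480 + 48}} \left(- \frac{1}{288492}\right) = \sqrt{\frac{1}{-39432} \cdot 4495224} \left(- \frac{1}{288492}\right) = \sqrt{\left(- \frac{1}{39432}\right) 4495224} \left(- \frac{1}{288492}\right) = \sqrt{- \frac{187301}{1643}} \left(- \frac{1}{288492}\right) = \frac{i \sqrt{307735543}}{1643} \left(- \frac{1}{288492}\right) = - \frac{i \sqrt{307735543}}{473992356}$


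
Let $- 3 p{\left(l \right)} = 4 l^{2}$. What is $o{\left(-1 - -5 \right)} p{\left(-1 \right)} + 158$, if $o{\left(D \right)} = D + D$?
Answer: $\frac{442}{3} \approx 147.33$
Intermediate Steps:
$p{\left(l \right)} = - \frac{4 l^{2}}{3}$
$o{\left(D \right)} = 2 D$
$o{\left(-1 - -5 \right)} p{\left(-1 \right)} + 158 = 2 \left(-1 - -5\right) \left(- \frac{4 \left(-1\right)^{2}}{3}\right) + 158 = 2 \left(-1 + 5\right) \left(\left(- \frac{4}{3}\right) 1\right) + 158 = 2 \cdot 4 \left(- \frac{4}{3}\right) + 158 = 8 \left(- \frac{4}{3}\right) + 158 = - \frac{32}{3} + 158 = \frac{442}{3}$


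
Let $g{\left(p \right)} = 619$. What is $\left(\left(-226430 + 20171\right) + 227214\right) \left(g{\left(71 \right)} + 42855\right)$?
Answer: $910997670$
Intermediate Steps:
$\left(\left(-226430 + 20171\right) + 227214\right) \left(g{\left(71 \right)} + 42855\right) = \left(\left(-226430 + 20171\right) + 227214\right) \left(619 + 42855\right) = \left(-206259 + 227214\right) 43474 = 20955 \cdot 43474 = 910997670$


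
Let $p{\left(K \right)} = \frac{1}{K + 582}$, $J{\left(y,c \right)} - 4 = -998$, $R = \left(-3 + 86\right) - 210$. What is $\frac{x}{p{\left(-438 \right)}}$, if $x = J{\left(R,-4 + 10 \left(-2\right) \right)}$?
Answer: $-143136$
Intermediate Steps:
$R = -127$ ($R = 83 - 210 = -127$)
$J{\left(y,c \right)} = -994$ ($J{\left(y,c \right)} = 4 - 998 = -994$)
$x = -994$
$p{\left(K \right)} = \frac{1}{582 + K}$
$\frac{x}{p{\left(-438 \right)}} = - \frac{994}{\frac{1}{582 - 438}} = - \frac{994}{\frac{1}{144}} = - 994 \frac{1}{\frac{1}{144}} = \left(-994\right) 144 = -143136$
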